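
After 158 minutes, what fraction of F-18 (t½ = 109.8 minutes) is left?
N/N₀ = (1/2)^(t/t½) = 0.3688 = 36.9%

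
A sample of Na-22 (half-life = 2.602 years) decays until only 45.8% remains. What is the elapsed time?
t = t½ × log₂(N₀/N) = 2.931 years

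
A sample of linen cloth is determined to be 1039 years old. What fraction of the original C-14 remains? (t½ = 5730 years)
N/N₀ = (1/2)^(t/t½) = 0.8819 = 88.2%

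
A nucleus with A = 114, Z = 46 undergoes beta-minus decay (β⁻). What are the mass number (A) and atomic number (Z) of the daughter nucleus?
Daughter: A = 114, Z = 47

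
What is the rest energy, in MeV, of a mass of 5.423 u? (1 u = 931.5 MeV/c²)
E = mc² = 5052 MeV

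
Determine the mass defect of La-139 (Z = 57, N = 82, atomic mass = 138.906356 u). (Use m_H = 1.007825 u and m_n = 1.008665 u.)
Δm = Z·m_H + N·m_n − M = 1.25 u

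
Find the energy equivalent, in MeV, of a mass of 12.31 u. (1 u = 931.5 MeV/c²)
E = mc² = 11470 MeV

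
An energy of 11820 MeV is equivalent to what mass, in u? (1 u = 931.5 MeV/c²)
m = E/c² = 12.69 u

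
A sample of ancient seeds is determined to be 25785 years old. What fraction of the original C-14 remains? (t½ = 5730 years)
N/N₀ = (1/2)^(t/t½) = 0.04419 = 4.42%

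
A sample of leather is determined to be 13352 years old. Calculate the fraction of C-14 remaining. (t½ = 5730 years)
N/N₀ = (1/2)^(t/t½) = 0.1989 = 19.9%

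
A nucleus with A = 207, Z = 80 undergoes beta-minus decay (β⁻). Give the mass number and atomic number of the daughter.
Daughter: A = 207, Z = 81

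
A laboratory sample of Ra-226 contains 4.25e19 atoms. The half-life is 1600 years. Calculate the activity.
A = λN = 1.841e16 decays/year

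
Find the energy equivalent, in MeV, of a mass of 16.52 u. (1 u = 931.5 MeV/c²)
E = mc² = 15390 MeV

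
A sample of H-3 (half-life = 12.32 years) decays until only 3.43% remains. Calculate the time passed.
t = t½ × log₂(N₀/N) = 59.94 years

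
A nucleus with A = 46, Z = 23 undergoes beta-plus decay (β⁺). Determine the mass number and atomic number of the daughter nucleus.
Daughter: A = 46, Z = 22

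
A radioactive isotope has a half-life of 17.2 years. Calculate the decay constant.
λ = ln(2)/t½ = 0.0403 year⁻¹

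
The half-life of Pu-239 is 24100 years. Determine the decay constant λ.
λ = ln(2)/t½ = 2.876e-5 year⁻¹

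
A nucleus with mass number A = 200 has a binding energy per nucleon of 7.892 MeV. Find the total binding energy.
B.E. = 7.892 × 200 = 1578 MeV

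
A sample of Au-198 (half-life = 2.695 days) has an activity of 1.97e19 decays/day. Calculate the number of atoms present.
N = A/λ = 7.659e19 atoms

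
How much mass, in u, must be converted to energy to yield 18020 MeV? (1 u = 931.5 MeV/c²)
m = E/c² = 19.35 u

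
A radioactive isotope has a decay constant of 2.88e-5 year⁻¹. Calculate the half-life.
t½ = ln(2)/λ = 24070 years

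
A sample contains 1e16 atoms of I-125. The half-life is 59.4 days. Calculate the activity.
A = λN = 1.167e14 decays/day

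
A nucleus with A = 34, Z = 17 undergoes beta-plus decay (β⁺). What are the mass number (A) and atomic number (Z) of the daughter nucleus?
Daughter: A = 34, Z = 16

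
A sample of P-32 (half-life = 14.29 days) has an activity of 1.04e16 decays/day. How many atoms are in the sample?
N = A/λ = 2.144e17 atoms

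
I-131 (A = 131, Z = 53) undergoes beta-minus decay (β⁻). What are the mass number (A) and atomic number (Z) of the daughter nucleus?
Daughter: A = 131, Z = 54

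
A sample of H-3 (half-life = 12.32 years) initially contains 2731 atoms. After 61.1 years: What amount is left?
N = N₀(1/2)^(t/t½) = 87.78 atoms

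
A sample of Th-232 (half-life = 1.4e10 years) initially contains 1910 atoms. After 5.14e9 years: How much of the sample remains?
N = N₀(1/2)^(t/t½) = 1481 atoms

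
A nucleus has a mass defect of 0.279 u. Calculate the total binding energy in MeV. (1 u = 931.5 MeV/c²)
B.E. = Δm × 931.5 = 259.9 MeV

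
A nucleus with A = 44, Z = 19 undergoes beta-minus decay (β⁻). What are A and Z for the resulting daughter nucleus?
Daughter: A = 44, Z = 20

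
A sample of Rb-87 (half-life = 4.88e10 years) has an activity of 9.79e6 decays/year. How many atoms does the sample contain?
N = A/λ = 6.893e17 atoms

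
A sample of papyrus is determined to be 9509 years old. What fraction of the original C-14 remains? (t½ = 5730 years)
N/N₀ = (1/2)^(t/t½) = 0.3165 = 31.7%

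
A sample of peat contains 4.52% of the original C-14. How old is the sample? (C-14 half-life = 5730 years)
Age = t½ × log₂(1/ratio) = 25600 years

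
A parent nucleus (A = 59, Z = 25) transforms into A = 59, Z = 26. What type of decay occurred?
ΔA = 0, ΔZ = +1 ⇒ beta-minus decay (β⁻)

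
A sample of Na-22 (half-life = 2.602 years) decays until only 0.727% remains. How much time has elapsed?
t = t½ × log₂(N₀/N) = 18.48 years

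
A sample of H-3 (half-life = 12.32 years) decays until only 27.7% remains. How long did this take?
t = t½ × log₂(N₀/N) = 22.82 years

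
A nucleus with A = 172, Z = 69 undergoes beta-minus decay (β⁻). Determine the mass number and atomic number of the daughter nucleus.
Daughter: A = 172, Z = 70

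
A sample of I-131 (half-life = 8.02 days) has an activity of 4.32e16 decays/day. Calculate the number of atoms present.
N = A/λ = 4.998e17 atoms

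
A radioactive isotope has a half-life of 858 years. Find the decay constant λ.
λ = ln(2)/t½ = 8.079e-4 year⁻¹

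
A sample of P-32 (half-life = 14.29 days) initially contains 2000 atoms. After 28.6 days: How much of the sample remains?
N = N₀(1/2)^(t/t½) = 499.5 atoms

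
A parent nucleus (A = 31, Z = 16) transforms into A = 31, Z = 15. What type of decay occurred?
ΔA = 0, ΔZ = -1 ⇒ beta-plus decay (β⁺) or electron capture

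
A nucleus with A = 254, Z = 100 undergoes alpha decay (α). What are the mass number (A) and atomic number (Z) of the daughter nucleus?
Daughter: A = 250, Z = 98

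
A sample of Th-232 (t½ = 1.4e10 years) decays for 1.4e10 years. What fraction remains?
N/N₀ = (1/2)^(t/t½) = 0.5 = 50%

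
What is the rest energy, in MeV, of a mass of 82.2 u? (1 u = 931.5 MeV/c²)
E = mc² = 76570 MeV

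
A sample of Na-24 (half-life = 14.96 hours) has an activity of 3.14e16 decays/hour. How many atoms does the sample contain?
N = A/λ = 6.777e17 atoms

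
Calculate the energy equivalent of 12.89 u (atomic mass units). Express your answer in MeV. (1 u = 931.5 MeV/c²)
E = mc² = 12010 MeV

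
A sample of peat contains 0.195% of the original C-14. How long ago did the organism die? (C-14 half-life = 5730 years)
Age = t½ × log₂(1/ratio) = 51580 years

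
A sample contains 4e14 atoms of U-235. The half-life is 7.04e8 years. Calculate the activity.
A = λN = 3.938e5 decays/year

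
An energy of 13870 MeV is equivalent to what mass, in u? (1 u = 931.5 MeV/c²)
m = E/c² = 14.89 u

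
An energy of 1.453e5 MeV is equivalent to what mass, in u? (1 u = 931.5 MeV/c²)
m = E/c² = 156 u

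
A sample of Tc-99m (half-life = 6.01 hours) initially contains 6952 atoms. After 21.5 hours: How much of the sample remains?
N = N₀(1/2)^(t/t½) = 582.4 atoms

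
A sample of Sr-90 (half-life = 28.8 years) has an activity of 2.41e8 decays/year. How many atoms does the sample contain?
N = A/λ = 1.001e10 atoms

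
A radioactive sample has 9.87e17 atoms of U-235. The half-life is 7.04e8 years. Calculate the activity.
A = λN = 9.718e8 decays/year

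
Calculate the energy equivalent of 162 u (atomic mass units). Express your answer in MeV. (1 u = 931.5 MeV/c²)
E = mc² = 1.509e5 MeV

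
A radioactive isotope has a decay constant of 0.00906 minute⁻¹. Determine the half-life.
t½ = ln(2)/λ = 76.51 minutes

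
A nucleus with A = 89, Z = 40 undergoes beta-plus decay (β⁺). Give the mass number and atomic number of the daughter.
Daughter: A = 89, Z = 39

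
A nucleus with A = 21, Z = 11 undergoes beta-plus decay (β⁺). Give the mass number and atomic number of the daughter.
Daughter: A = 21, Z = 10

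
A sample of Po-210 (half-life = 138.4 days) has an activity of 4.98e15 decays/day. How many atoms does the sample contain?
N = A/λ = 9.944e17 atoms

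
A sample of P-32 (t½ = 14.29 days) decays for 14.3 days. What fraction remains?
N/N₀ = (1/2)^(t/t½) = 0.4998 = 50%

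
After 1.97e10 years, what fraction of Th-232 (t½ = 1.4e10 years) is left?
N/N₀ = (1/2)^(t/t½) = 0.3771 = 37.7%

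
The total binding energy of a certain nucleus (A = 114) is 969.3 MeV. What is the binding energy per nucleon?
B.E./A = 969.3/114 = 8.503 MeV/nucleon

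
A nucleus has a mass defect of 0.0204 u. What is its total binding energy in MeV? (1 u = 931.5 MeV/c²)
B.E. = Δm × 931.5 = 19 MeV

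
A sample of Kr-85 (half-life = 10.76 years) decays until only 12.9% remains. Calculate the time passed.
t = t½ × log₂(N₀/N) = 31.79 years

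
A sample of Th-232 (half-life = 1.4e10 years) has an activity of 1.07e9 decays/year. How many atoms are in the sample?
N = A/λ = 2.161e19 atoms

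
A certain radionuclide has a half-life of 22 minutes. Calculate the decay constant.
λ = ln(2)/t½ = 0.03151 minute⁻¹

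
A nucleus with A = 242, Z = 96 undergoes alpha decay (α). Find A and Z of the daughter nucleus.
Daughter: A = 238, Z = 94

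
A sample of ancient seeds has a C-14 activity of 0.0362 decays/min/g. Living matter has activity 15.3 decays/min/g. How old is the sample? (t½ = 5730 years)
Age = t½ × log₂(A₀/A) = 49980 years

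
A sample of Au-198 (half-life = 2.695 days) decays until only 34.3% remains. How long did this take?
t = t½ × log₂(N₀/N) = 4.16 days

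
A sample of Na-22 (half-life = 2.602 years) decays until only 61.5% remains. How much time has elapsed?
t = t½ × log₂(N₀/N) = 1.825 years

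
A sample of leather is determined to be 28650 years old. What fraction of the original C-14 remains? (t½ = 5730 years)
N/N₀ = (1/2)^(t/t½) = 0.03125 = 3.12%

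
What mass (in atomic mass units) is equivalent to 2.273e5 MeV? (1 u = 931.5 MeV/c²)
m = E/c² = 244 u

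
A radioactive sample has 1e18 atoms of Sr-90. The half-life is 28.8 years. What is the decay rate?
A = λN = 2.407e16 decays/year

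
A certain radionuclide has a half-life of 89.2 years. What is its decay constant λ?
λ = ln(2)/t½ = 0.007771 year⁻¹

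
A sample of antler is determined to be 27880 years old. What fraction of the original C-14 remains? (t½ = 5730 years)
N/N₀ = (1/2)^(t/t½) = 0.0343 = 3.43%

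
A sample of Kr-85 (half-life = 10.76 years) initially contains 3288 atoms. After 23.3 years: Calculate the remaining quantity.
N = N₀(1/2)^(t/t½) = 732.9 atoms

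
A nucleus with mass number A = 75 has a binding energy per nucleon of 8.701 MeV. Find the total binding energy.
B.E. = 8.701 × 75 = 652.6 MeV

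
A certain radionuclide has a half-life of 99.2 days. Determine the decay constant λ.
λ = ln(2)/t½ = 0.006987 day⁻¹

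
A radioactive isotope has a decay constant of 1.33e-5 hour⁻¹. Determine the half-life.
t½ = ln(2)/λ = 52120 hours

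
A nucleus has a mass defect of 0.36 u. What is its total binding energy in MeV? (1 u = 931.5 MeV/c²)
B.E. = Δm × 931.5 = 335.3 MeV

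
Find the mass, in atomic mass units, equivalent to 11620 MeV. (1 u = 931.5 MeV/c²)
m = E/c² = 12.47 u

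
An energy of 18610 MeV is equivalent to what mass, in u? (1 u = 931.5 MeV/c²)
m = E/c² = 19.98 u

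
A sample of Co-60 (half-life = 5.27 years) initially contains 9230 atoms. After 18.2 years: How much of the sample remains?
N = N₀(1/2)^(t/t½) = 842.5 atoms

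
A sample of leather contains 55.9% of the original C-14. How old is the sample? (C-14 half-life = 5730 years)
Age = t½ × log₂(1/ratio) = 4808 years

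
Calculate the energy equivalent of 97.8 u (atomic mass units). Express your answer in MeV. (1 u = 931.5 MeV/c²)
E = mc² = 91100 MeV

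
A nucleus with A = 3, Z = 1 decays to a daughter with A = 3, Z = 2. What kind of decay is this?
ΔA = 0, ΔZ = +1 ⇒ beta-minus decay (β⁻)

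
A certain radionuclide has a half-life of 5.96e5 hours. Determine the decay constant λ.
λ = ln(2)/t½ = 1.163e-6 hour⁻¹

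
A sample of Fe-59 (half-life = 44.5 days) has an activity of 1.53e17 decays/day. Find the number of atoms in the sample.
N = A/λ = 9.823e18 atoms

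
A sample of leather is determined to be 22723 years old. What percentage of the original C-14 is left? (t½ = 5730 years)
N/N₀ = (1/2)^(t/t½) = 0.06401 = 6.4%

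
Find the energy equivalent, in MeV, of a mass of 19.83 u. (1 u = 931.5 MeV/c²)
E = mc² = 18470 MeV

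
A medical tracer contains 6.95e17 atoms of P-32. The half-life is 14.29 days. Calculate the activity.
A = λN = 3.371e16 decays/day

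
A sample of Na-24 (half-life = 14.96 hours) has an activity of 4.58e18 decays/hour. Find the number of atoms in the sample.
N = A/λ = 9.885e19 atoms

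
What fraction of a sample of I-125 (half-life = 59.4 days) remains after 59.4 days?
N/N₀ = (1/2)^(t/t½) = 0.5 = 50%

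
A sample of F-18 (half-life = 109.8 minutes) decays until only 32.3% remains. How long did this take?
t = t½ × log₂(N₀/N) = 179 minutes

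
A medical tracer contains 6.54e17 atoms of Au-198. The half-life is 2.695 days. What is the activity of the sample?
A = λN = 1.682e17 decays/day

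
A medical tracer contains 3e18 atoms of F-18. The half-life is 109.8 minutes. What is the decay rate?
A = λN = 1.894e16 decays/minute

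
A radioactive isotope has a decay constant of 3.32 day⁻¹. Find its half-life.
t½ = ln(2)/λ = 0.2088 days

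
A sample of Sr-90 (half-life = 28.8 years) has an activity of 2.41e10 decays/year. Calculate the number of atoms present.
N = A/λ = 1.001e12 atoms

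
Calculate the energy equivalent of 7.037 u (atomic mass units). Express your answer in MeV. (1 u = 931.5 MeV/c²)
E = mc² = 6555 MeV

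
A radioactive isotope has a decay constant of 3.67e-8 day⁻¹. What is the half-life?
t½ = ln(2)/λ = 1.889e7 days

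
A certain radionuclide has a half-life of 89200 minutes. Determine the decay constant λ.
λ = ln(2)/t½ = 7.771e-6 minute⁻¹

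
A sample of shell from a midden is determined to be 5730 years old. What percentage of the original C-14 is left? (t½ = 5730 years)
N/N₀ = (1/2)^(t/t½) = 0.5 = 50%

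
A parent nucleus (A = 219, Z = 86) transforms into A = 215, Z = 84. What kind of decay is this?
ΔA = -4, ΔZ = -2 ⇒ alpha decay (α)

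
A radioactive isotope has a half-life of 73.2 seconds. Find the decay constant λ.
λ = ln(2)/t½ = 0.009469 second⁻¹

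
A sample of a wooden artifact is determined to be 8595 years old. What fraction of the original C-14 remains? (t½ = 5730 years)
N/N₀ = (1/2)^(t/t½) = 0.3536 = 35.4%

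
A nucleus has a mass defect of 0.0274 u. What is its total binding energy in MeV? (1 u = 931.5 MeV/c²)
B.E. = Δm × 931.5 = 25.52 MeV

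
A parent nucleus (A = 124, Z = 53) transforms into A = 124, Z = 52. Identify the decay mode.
ΔA = 0, ΔZ = -1 ⇒ beta-plus decay (β⁺) or electron capture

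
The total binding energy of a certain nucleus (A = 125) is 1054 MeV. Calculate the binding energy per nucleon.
B.E./A = 1054/125 = 8.432 MeV/nucleon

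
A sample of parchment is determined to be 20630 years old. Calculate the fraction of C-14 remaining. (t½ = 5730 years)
N/N₀ = (1/2)^(t/t½) = 0.08245 = 8.24%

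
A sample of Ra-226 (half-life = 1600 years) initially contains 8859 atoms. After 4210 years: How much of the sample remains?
N = N₀(1/2)^(t/t½) = 1430 atoms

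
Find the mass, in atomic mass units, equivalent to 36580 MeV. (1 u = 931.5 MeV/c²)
m = E/c² = 39.27 u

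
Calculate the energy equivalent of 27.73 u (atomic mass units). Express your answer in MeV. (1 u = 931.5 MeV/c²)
E = mc² = 25830 MeV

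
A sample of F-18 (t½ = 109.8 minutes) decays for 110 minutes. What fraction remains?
N/N₀ = (1/2)^(t/t½) = 0.4994 = 49.9%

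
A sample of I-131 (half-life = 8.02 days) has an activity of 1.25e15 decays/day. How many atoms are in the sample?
N = A/λ = 1.446e16 atoms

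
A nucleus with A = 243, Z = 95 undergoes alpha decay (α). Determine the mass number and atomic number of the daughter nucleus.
Daughter: A = 239, Z = 93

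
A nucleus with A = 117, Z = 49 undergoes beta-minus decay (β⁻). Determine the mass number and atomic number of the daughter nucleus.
Daughter: A = 117, Z = 50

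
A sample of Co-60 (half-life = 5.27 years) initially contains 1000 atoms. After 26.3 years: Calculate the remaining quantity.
N = N₀(1/2)^(t/t½) = 31.46 atoms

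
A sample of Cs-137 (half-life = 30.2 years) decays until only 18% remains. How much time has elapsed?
t = t½ × log₂(N₀/N) = 74.71 years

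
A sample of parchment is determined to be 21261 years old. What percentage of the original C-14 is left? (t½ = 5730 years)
N/N₀ = (1/2)^(t/t½) = 0.07639 = 7.64%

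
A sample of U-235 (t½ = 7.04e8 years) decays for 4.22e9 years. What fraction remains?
N/N₀ = (1/2)^(t/t½) = 0.01569 = 1.57%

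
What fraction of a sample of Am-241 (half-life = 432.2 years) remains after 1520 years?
N/N₀ = (1/2)^(t/t½) = 0.08736 = 8.74%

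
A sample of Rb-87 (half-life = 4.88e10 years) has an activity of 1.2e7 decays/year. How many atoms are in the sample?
N = A/λ = 8.448e17 atoms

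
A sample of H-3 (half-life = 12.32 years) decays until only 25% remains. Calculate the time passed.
t = t½ × log₂(N₀/N) = 24.64 years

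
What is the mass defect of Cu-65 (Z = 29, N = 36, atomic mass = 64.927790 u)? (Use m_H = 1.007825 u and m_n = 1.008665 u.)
Δm = Z·m_H + N·m_n − M = 0.6111 u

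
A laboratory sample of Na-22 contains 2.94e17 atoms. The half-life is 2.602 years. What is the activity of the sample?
A = λN = 7.832e16 decays/year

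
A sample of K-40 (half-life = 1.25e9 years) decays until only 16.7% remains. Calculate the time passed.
t = t½ × log₂(N₀/N) = 3.228e9 years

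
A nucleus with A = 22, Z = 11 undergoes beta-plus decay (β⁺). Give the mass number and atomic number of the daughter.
Daughter: A = 22, Z = 10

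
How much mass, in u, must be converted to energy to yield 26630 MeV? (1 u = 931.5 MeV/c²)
m = E/c² = 28.59 u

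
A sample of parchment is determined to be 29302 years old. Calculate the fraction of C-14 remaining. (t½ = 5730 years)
N/N₀ = (1/2)^(t/t½) = 0.02888 = 2.89%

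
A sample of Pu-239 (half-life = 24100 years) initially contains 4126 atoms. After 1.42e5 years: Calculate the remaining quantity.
N = N₀(1/2)^(t/t½) = 69.47 atoms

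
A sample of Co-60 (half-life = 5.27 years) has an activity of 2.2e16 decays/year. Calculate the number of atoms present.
N = A/λ = 1.673e17 atoms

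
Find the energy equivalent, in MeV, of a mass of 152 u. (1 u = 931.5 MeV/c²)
E = mc² = 1.416e5 MeV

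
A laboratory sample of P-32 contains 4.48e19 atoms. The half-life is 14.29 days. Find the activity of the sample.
A = λN = 2.173e18 decays/day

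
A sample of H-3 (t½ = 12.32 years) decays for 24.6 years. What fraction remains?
N/N₀ = (1/2)^(t/t½) = 0.2506 = 25.1%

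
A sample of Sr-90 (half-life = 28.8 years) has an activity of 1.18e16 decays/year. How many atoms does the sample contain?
N = A/λ = 4.903e17 atoms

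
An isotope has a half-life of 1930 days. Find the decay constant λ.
λ = ln(2)/t½ = 3.591e-4 day⁻¹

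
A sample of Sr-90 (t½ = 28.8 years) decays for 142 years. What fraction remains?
N/N₀ = (1/2)^(t/t½) = 0.03279 = 3.28%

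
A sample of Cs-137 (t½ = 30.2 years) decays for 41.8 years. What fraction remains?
N/N₀ = (1/2)^(t/t½) = 0.3831 = 38.3%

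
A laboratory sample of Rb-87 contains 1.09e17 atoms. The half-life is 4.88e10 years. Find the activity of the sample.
A = λN = 1.548e6 decays/year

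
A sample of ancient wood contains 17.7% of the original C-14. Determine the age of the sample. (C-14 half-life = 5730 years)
Age = t½ × log₂(1/ratio) = 14310 years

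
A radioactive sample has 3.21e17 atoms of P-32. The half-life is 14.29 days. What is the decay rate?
A = λN = 1.557e16 decays/day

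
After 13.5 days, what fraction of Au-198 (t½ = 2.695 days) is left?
N/N₀ = (1/2)^(t/t½) = 0.03105 = 3.1%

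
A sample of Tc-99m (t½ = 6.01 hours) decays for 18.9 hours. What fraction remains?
N/N₀ = (1/2)^(t/t½) = 0.1131 = 11.3%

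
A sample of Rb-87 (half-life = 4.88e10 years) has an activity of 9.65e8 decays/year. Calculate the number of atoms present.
N = A/λ = 6.794e19 atoms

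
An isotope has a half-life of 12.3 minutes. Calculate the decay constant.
λ = ln(2)/t½ = 0.05635 minute⁻¹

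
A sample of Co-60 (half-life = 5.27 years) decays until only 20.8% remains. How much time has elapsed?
t = t½ × log₂(N₀/N) = 11.94 years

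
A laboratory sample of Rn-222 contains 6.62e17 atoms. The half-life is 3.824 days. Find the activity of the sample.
A = λN = 1.2e17 decays/day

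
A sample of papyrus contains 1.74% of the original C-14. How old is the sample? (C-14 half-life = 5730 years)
Age = t½ × log₂(1/ratio) = 33490 years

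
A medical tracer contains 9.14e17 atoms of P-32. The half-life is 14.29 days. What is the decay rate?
A = λN = 4.433e16 decays/day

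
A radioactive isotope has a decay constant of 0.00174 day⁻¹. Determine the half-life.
t½ = ln(2)/λ = 398.4 days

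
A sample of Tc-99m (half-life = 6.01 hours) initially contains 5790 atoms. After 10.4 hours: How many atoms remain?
N = N₀(1/2)^(t/t½) = 1745 atoms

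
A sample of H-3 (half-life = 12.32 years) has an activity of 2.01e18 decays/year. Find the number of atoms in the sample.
N = A/λ = 3.573e19 atoms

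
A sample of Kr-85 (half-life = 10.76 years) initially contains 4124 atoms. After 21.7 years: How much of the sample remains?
N = N₀(1/2)^(t/t½) = 1019 atoms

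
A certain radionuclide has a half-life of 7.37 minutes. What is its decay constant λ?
λ = ln(2)/t½ = 0.09405 minute⁻¹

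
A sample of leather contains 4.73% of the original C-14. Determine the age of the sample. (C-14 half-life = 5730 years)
Age = t½ × log₂(1/ratio) = 25220 years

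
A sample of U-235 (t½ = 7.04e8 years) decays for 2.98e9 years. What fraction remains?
N/N₀ = (1/2)^(t/t½) = 0.05318 = 5.32%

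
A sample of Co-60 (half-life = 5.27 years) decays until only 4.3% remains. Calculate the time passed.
t = t½ × log₂(N₀/N) = 23.92 years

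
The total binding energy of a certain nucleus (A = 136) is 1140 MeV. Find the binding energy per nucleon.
B.E./A = 1140/136 = 8.382 MeV/nucleon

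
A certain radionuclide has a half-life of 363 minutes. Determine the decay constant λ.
λ = ln(2)/t½ = 0.001909 minute⁻¹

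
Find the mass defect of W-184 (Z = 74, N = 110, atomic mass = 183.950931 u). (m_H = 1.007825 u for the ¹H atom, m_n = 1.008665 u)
Δm = Z·m_H + N·m_n − M = 1.581 u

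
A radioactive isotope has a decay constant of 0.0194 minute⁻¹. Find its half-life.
t½ = ln(2)/λ = 35.73 minutes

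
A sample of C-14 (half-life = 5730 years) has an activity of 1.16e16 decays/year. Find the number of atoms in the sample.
N = A/λ = 9.589e19 atoms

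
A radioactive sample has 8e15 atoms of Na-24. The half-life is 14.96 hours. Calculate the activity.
A = λN = 3.707e14 decays/hour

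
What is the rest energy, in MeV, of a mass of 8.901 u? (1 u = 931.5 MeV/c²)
E = mc² = 8291 MeV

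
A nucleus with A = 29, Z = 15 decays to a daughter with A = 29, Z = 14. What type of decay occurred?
ΔA = 0, ΔZ = -1 ⇒ beta-plus decay (β⁺) or electron capture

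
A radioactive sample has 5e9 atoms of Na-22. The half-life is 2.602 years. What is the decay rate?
A = λN = 1.332e9 decays/year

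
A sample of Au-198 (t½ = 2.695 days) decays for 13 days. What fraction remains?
N/N₀ = (1/2)^(t/t½) = 0.03531 = 3.53%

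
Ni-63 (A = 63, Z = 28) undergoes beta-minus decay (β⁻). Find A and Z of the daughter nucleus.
Daughter: A = 63, Z = 29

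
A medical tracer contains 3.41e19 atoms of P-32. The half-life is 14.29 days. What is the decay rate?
A = λN = 1.654e18 decays/day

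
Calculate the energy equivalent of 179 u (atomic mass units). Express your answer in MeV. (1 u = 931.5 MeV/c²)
E = mc² = 1.667e5 MeV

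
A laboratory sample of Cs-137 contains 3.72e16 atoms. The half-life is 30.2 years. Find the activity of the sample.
A = λN = 8.538e14 decays/year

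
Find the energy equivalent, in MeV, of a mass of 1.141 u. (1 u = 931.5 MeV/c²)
E = mc² = 1063 MeV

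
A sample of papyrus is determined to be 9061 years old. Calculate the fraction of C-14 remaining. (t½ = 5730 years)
N/N₀ = (1/2)^(t/t½) = 0.3342 = 33.4%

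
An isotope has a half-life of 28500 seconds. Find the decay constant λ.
λ = ln(2)/t½ = 2.432e-5 second⁻¹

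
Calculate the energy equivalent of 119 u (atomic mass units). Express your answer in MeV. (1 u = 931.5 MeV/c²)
E = mc² = 1.108e5 MeV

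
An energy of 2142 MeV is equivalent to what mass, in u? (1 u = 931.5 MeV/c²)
m = E/c² = 2.3 u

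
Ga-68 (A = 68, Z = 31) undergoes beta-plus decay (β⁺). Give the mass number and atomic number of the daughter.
Daughter: A = 68, Z = 30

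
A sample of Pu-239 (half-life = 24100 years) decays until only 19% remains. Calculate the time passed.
t = t½ × log₂(N₀/N) = 57740 years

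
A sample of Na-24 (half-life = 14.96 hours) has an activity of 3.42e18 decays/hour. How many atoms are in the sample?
N = A/λ = 7.381e19 atoms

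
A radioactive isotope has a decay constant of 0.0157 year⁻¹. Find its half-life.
t½ = ln(2)/λ = 44.15 years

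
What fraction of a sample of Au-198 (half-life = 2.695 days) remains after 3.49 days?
N/N₀ = (1/2)^(t/t½) = 0.4075 = 40.8%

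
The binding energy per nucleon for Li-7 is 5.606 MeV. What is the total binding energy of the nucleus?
B.E. = 5.606 × 7 = 39.24 MeV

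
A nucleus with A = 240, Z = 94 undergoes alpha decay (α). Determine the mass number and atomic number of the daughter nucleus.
Daughter: A = 236, Z = 92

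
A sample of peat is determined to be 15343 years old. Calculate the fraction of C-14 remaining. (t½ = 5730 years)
N/N₀ = (1/2)^(t/t½) = 0.1563 = 15.6%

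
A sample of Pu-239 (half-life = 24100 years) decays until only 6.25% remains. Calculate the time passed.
t = t½ × log₂(N₀/N) = 96400 years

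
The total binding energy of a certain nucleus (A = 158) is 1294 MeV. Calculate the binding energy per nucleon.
B.E./A = 1294/158 = 8.19 MeV/nucleon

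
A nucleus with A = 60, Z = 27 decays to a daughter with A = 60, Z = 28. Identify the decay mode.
ΔA = 0, ΔZ = +1 ⇒ beta-minus decay (β⁻)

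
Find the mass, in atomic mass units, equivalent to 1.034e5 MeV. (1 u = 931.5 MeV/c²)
m = E/c² = 111 u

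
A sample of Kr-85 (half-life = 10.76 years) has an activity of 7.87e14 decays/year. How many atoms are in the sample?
N = A/λ = 1.222e16 atoms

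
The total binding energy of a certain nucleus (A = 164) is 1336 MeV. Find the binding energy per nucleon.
B.E./A = 1336/164 = 8.146 MeV/nucleon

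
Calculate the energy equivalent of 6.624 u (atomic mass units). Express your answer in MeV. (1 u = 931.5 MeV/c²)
E = mc² = 6170 MeV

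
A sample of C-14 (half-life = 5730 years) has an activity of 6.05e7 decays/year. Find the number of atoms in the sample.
N = A/λ = 5.001e11 atoms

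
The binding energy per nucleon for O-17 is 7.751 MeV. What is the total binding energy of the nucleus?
B.E. = 7.751 × 17 = 131.8 MeV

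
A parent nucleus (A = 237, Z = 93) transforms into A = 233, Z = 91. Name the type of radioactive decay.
ΔA = -4, ΔZ = -2 ⇒ alpha decay (α)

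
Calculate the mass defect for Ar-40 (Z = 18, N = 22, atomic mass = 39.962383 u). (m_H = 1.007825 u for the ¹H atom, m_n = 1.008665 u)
Δm = Z·m_H + N·m_n − M = 0.3691 u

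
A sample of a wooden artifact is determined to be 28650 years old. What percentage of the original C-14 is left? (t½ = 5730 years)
N/N₀ = (1/2)^(t/t½) = 0.03125 = 3.12%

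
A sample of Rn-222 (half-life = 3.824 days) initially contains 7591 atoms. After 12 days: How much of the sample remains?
N = N₀(1/2)^(t/t½) = 862.3 atoms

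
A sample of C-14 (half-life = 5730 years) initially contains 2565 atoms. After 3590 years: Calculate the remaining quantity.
N = N₀(1/2)^(t/t½) = 1661 atoms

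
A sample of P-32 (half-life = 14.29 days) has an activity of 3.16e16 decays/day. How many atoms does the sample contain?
N = A/λ = 6.515e17 atoms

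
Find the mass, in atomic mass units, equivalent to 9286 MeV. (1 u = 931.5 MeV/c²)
m = E/c² = 9.969 u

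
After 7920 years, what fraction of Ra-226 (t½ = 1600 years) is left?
N/N₀ = (1/2)^(t/t½) = 0.03235 = 3.24%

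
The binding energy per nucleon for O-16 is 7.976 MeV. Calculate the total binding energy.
B.E. = 7.976 × 16 = 127.6 MeV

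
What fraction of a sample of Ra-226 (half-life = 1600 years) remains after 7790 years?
N/N₀ = (1/2)^(t/t½) = 0.03423 = 3.42%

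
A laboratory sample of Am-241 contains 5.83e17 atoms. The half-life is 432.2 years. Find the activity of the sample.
A = λN = 9.35e14 decays/year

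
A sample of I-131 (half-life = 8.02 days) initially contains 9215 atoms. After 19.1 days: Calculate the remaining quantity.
N = N₀(1/2)^(t/t½) = 1768 atoms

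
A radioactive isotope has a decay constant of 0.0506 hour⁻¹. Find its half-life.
t½ = ln(2)/λ = 13.7 hours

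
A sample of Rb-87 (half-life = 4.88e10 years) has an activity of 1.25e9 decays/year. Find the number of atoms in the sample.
N = A/λ = 8.8e19 atoms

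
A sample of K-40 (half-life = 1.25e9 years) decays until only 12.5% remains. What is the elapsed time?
t = t½ × log₂(N₀/N) = 3.75e9 years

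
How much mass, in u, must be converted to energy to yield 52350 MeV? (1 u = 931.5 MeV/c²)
m = E/c² = 56.2 u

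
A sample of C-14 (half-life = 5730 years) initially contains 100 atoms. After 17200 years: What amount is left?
N = N₀(1/2)^(t/t½) = 12.48 atoms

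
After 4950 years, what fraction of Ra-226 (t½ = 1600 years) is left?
N/N₀ = (1/2)^(t/t½) = 0.1171 = 11.7%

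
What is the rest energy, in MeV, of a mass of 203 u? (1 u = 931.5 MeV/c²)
E = mc² = 1.891e5 MeV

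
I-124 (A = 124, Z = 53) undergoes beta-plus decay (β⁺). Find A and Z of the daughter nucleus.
Daughter: A = 124, Z = 52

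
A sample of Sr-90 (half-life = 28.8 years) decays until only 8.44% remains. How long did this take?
t = t½ × log₂(N₀/N) = 102.7 years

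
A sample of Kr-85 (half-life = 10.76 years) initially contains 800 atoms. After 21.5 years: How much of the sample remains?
N = N₀(1/2)^(t/t½) = 200.3 atoms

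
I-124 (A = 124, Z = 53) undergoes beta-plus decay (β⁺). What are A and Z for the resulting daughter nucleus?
Daughter: A = 124, Z = 52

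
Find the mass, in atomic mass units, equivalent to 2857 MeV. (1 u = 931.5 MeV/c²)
m = E/c² = 3.067 u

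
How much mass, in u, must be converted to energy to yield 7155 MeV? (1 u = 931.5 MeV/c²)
m = E/c² = 7.681 u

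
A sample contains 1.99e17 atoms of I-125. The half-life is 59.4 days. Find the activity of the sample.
A = λN = 2.322e15 decays/day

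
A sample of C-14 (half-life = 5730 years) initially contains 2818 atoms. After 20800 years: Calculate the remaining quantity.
N = N₀(1/2)^(t/t½) = 227.6 atoms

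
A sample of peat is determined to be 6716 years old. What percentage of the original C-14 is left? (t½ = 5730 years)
N/N₀ = (1/2)^(t/t½) = 0.4438 = 44.4%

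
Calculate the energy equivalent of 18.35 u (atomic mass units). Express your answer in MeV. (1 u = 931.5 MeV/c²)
E = mc² = 17090 MeV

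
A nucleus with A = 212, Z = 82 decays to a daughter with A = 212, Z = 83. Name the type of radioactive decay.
ΔA = 0, ΔZ = +1 ⇒ beta-minus decay (β⁻)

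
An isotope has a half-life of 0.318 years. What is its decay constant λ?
λ = ln(2)/t½ = 2.18 year⁻¹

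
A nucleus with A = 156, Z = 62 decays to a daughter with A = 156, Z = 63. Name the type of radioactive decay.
ΔA = 0, ΔZ = +1 ⇒ beta-minus decay (β⁻)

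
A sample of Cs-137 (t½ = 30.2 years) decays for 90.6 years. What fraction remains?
N/N₀ = (1/2)^(t/t½) = 0.125 = 12.5%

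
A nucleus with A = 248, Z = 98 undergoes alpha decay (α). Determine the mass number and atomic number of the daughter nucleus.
Daughter: A = 244, Z = 96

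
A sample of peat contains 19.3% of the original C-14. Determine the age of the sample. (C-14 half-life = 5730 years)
Age = t½ × log₂(1/ratio) = 13600 years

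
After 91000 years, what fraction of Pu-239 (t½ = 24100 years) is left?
N/N₀ = (1/2)^(t/t½) = 0.073 = 7.3%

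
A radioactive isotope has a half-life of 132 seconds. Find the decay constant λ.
λ = ln(2)/t½ = 0.005251 second⁻¹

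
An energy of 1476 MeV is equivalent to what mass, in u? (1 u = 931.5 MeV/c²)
m = E/c² = 1.585 u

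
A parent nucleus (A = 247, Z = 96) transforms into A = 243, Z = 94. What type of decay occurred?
ΔA = -4, ΔZ = -2 ⇒ alpha decay (α)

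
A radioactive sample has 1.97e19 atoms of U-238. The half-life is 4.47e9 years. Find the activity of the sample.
A = λN = 3.055e9 decays/year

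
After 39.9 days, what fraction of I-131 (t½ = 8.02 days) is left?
N/N₀ = (1/2)^(t/t½) = 0.03179 = 3.18%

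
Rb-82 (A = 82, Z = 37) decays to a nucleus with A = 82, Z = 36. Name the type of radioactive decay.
ΔA = 0, ΔZ = -1 ⇒ beta-plus decay (β⁺) or electron capture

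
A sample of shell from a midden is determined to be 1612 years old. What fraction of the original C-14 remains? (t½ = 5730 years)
N/N₀ = (1/2)^(t/t½) = 0.8228 = 82.3%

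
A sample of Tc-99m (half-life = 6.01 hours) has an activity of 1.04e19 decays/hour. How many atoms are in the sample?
N = A/λ = 9.017e19 atoms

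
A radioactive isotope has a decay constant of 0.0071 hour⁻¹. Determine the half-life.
t½ = ln(2)/λ = 97.63 hours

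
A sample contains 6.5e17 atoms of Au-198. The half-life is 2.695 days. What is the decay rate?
A = λN = 1.672e17 decays/day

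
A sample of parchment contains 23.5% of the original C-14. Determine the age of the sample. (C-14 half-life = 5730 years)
Age = t½ × log₂(1/ratio) = 11970 years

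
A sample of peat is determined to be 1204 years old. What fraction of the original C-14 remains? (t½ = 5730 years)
N/N₀ = (1/2)^(t/t½) = 0.8645 = 86.4%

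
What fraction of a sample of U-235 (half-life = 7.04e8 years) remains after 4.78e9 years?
N/N₀ = (1/2)^(t/t½) = 0.009038 = 0.904%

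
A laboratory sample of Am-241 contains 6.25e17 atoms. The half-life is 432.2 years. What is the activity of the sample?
A = λN = 1.002e15 decays/year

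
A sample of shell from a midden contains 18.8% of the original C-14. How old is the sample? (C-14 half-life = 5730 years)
Age = t½ × log₂(1/ratio) = 13820 years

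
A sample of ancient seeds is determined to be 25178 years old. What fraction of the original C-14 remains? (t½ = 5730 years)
N/N₀ = (1/2)^(t/t½) = 0.04756 = 4.76%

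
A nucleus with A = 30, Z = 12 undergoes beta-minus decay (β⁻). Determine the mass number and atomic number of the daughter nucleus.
Daughter: A = 30, Z = 13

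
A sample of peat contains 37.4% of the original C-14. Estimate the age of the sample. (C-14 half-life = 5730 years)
Age = t½ × log₂(1/ratio) = 8130 years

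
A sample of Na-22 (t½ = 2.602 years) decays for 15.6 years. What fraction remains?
N/N₀ = (1/2)^(t/t½) = 0.01568 = 1.57%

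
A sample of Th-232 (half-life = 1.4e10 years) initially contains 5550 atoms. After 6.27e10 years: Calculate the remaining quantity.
N = N₀(1/2)^(t/t½) = 248.9 atoms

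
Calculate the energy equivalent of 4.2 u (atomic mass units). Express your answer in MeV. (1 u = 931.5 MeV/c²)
E = mc² = 3912 MeV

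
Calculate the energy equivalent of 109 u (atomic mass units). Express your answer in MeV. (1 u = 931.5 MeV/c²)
E = mc² = 1.015e5 MeV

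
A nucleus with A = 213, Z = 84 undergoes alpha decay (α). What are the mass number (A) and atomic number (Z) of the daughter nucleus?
Daughter: A = 209, Z = 82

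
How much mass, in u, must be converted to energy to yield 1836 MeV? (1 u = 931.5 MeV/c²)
m = E/c² = 1.971 u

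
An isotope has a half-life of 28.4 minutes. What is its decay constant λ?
λ = ln(2)/t½ = 0.02441 minute⁻¹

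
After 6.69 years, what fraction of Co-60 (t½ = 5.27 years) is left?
N/N₀ = (1/2)^(t/t½) = 0.4148 = 41.5%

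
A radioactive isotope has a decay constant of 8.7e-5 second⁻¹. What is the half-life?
t½ = ln(2)/λ = 7967 seconds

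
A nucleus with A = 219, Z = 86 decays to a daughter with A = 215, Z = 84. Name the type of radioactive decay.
ΔA = -4, ΔZ = -2 ⇒ alpha decay (α)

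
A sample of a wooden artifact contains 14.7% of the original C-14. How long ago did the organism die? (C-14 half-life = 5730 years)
Age = t½ × log₂(1/ratio) = 15850 years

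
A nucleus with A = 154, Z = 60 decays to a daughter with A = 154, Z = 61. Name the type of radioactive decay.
ΔA = 0, ΔZ = +1 ⇒ beta-minus decay (β⁻)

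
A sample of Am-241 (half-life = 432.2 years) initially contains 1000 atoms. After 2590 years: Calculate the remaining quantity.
N = N₀(1/2)^(t/t½) = 15.71 atoms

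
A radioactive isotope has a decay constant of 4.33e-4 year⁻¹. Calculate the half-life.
t½ = ln(2)/λ = 1601 years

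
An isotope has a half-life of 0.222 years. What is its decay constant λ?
λ = ln(2)/t½ = 3.122 year⁻¹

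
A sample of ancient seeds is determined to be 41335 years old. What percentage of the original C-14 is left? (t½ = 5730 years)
N/N₀ = (1/2)^(t/t½) = 0.006736 = 0.674%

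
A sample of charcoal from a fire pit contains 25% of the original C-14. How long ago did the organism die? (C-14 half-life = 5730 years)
Age = t½ × log₂(1/ratio) = 11460 years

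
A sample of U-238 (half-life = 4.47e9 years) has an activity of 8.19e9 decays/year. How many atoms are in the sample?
N = A/λ = 5.282e19 atoms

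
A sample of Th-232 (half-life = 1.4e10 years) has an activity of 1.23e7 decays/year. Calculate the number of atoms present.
N = A/λ = 2.484e17 atoms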